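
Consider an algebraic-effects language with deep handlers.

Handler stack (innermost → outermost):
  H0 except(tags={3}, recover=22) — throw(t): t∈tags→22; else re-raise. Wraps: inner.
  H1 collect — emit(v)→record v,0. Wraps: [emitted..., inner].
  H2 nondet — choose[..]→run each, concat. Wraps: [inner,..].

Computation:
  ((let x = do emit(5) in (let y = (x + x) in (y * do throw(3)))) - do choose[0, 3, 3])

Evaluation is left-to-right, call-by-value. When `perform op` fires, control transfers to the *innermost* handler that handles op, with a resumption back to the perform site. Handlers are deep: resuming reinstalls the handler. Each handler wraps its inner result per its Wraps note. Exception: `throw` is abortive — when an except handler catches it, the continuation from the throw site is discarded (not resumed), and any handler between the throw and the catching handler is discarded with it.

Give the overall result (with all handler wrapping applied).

Step-by-step:
emit(5) @ H1 ⇒ out+=5
throw(3) @ H0 caught ⇒ 22
H1 returns [5, 22]
H2 returns [[5, 22]]
= [[5, 22]]

Answer: [[5, 22]]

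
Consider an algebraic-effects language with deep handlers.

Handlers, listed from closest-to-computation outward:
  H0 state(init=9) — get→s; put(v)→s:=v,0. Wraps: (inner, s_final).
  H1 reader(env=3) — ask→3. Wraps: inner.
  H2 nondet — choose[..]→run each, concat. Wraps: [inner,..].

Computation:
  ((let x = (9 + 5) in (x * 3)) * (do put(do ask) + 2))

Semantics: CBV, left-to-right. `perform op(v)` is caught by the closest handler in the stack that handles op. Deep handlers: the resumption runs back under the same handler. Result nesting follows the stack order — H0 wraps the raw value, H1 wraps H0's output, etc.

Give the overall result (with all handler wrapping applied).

Answer: [(84, 3)]

Working:
ask @ H1 ⇒ 3
put(3) @ H0 ⇒ s:=3
H0 returns (84, 3)
H1 returns (84, 3)
H2 returns [(84, 3)]
= [(84, 3)]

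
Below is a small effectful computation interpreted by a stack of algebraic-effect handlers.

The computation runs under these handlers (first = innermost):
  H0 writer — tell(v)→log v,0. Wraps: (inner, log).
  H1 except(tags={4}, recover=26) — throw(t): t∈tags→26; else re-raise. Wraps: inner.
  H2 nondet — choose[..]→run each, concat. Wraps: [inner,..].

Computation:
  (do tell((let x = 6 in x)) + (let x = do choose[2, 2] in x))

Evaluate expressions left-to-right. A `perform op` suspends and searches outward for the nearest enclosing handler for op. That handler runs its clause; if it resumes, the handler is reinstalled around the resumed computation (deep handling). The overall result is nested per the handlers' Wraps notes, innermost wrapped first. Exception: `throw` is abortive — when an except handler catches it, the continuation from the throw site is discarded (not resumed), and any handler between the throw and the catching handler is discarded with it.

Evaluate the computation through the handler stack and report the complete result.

Evaluation trace:
tell(6) @ H0 ⇒ log+=6
choose[2, 2] @ H2
  branch[0] choose=2:
    H0 returns (2, (6))
    H1 returns (2, (6))
    H2 returns [(2, (6))]
  branch[1] choose=2:
    H0 returns (2, (6))
    H1 returns (2, (6))
    H2 returns [(2, (6))]
= [(2, (6)), (2, (6))]

Answer: [(2, (6)), (2, (6))]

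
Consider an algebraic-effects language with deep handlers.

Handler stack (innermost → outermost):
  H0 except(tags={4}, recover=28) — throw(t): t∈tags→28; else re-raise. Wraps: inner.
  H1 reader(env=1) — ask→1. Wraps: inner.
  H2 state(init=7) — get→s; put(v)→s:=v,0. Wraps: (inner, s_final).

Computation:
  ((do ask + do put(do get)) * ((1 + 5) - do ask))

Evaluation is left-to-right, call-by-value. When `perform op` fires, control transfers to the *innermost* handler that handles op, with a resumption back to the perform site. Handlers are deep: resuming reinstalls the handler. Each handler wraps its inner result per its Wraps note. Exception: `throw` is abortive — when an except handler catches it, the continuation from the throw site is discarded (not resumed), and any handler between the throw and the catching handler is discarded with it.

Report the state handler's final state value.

Answer: 7

Working:
ask @ H1 ⇒ 1
get @ H2 ⇒ 7
put(7) @ H2 ⇒ s:=7
ask @ H1 ⇒ 1
H0 returns 5
H1 returns 5
H2 returns (5, 7)
= (5, 7)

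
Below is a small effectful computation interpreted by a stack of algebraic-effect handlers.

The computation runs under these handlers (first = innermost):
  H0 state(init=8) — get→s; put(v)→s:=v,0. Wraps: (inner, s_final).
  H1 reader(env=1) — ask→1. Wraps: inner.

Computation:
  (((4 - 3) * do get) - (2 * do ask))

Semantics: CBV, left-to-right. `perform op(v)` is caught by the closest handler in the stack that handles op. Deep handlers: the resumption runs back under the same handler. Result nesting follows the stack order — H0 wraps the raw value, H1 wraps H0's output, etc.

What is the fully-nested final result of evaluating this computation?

Answer: (6, 8)

Evaluation trace:
get @ H0 ⇒ 8
ask @ H1 ⇒ 1
H0 returns (6, 8)
H1 returns (6, 8)
= (6, 8)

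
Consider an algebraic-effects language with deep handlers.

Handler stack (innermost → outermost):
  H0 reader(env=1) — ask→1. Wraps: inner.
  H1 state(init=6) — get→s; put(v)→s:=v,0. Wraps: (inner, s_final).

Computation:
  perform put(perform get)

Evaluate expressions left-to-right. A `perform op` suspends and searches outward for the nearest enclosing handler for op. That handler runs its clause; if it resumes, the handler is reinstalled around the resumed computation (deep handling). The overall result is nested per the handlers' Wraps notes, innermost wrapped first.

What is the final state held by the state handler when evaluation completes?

Step-by-step:
get @ H1 ⇒ 6
put(6) @ H1 ⇒ s:=6
H0 returns 0
H1 returns (0, 6)
= (0, 6)

Answer: 6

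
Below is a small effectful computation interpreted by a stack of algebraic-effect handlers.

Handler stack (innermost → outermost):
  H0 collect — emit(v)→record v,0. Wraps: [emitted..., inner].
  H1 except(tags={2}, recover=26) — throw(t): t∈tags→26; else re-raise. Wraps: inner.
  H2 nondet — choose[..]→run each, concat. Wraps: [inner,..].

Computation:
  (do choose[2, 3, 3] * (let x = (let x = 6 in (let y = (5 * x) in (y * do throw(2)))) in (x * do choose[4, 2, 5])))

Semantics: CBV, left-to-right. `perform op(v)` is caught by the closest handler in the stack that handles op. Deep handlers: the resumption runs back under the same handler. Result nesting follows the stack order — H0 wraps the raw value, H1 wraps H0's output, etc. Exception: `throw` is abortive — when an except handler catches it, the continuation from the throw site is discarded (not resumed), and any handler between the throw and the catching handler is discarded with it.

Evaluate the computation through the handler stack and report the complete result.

Answer: [26, 26, 26]

Working:
choose[2, 3, 3] @ H2
  branch[0] choose=2:
    throw(2) @ H1 caught ⇒ 26
    H2 returns [26]
  branch[1] choose=3:
    throw(2) @ H1 caught ⇒ 26
    H2 returns [26]
  branch[2] choose=3:
    throw(2) @ H1 caught ⇒ 26
    H2 returns [26]
= [26, 26, 26]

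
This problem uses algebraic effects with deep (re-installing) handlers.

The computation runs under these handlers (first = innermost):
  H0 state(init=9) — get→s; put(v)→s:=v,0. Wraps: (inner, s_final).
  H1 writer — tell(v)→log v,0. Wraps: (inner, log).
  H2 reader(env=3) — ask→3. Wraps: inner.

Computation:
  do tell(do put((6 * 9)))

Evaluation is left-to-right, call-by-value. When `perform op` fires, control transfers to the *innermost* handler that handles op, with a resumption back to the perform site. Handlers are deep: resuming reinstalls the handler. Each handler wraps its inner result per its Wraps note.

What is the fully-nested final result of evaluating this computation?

Answer: ((0, 54), (0))

Step-by-step:
put(54) @ H0 ⇒ s:=54
tell(0) @ H1 ⇒ log+=0
H0 returns (0, 54)
H1 returns ((0, 54), (0))
H2 returns ((0, 54), (0))
= ((0, 54), (0))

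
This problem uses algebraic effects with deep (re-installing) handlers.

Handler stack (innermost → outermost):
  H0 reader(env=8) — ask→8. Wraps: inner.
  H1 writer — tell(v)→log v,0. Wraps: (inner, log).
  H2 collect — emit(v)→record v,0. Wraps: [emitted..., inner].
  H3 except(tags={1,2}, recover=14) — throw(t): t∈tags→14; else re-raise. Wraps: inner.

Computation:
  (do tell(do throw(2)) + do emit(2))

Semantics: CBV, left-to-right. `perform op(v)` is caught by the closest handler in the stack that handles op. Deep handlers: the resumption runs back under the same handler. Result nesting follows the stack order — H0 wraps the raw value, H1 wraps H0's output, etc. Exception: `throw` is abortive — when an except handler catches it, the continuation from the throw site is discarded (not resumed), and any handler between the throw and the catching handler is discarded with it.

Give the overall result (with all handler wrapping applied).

Answer: 14

Evaluation trace:
throw(2) @ H3 caught ⇒ 14
= 14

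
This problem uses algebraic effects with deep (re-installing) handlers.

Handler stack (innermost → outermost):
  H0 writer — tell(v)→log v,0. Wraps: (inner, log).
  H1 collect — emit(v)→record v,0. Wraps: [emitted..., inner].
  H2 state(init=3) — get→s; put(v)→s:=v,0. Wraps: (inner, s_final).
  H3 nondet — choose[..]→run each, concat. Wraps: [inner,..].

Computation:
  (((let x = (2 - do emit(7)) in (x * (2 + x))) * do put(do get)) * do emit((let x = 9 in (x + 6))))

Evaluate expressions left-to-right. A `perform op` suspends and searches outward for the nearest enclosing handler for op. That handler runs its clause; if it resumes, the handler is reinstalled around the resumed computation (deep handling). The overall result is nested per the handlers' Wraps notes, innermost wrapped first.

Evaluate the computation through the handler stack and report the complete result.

Evaluation trace:
emit(7) @ H1 ⇒ out+=7
get @ H2 ⇒ 3
put(3) @ H2 ⇒ s:=3
emit(15) @ H1 ⇒ out+=15
H0 returns (0, ())
H1 returns [7, 15, (0, ())]
H2 returns ([7, 15, (0, ())], 3)
H3 returns [([7, 15, (0, ())], 3)]
= [([7, 15, (0, ())], 3)]

Answer: [([7, 15, (0, ())], 3)]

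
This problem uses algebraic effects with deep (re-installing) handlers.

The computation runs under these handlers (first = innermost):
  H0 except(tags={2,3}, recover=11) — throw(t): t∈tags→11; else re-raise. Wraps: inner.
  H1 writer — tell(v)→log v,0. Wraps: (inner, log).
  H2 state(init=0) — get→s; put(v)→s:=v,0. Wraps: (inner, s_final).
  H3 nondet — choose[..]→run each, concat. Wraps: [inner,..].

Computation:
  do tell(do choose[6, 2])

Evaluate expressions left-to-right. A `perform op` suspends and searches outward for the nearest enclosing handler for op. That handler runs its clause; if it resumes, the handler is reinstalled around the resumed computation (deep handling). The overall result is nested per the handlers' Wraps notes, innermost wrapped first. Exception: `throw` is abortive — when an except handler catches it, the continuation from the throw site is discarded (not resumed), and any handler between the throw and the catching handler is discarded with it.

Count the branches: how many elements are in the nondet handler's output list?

Step-by-step:
choose[6, 2] @ H3
  branch[0] choose=6:
    tell(6) @ H1 ⇒ log+=6
    H0 returns 0
    H1 returns (0, (6))
    H2 returns ((0, (6)), 0)
    H3 returns [((0, (6)), 0)]
  branch[1] choose=2:
    tell(2) @ H1 ⇒ log+=2
    H0 returns 0
    H1 returns (0, (2))
    H2 returns ((0, (2)), 0)
    H3 returns [((0, (2)), 0)]
= [((0, (6)), 0), ((0, (2)), 0)]

Answer: 2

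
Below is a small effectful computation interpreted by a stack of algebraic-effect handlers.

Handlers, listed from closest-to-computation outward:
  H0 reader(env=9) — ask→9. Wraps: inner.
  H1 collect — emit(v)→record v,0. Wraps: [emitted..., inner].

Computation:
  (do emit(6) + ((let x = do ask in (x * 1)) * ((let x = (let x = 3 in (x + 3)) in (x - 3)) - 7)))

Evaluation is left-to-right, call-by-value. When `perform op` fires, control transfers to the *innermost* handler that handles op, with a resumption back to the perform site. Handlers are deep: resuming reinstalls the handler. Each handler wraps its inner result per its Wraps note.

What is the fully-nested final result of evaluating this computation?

Answer: [6, -36]

Evaluation trace:
emit(6) @ H1 ⇒ out+=6
ask @ H0 ⇒ 9
H0 returns -36
H1 returns [6, -36]
= [6, -36]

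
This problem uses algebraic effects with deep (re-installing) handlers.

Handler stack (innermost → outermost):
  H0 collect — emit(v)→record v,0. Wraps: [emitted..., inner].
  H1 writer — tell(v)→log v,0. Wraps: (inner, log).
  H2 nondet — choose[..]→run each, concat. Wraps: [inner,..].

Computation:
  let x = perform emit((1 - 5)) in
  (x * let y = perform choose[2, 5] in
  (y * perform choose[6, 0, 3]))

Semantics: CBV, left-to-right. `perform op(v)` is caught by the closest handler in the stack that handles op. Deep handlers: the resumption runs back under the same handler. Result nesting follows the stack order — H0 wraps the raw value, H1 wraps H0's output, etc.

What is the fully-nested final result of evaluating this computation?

Step-by-step:
emit(-4) @ H0 ⇒ out+=-4
choose[2, 5] @ H2
  branch[0] choose=2:
    choose[6, 0, 3] @ H2
      branch[0] choose=6:
        H0 returns [-4, 0]
        H1 returns ([-4, 0], ())
        H2 returns [([-4, 0], ())]
      branch[1] choose=0:
        H0 returns [-4, 0]
        H1 returns ([-4, 0], ())
        H2 returns [([-4, 0], ())]
      branch[2] choose=3:
        H0 returns [-4, 0]
        H1 returns ([-4, 0], ())
        H2 returns [([-4, 0], ())]
  branch[1] choose=5:
    choose[6, 0, 3] @ H2
      branch[0] choose=6:
        H0 returns [-4, 0]
        H1 returns ([-4, 0], ())
        H2 returns [([-4, 0], ())]
      branch[1] choose=0:
        H0 returns [-4, 0]
        H1 returns ([-4, 0], ())
        H2 returns [([-4, 0], ())]
      branch[2] choose=3:
        H0 returns [-4, 0]
        H1 returns ([-4, 0], ())
        H2 returns [([-4, 0], ())]
= [([-4, 0], ()), ([-4, 0], ()), ([-4, 0], ()), ([-4, 0], ()), ([-4, 0], ()), ([-4, 0], ())]

Answer: [([-4, 0], ()), ([-4, 0], ()), ([-4, 0], ()), ([-4, 0], ()), ([-4, 0], ()), ([-4, 0], ())]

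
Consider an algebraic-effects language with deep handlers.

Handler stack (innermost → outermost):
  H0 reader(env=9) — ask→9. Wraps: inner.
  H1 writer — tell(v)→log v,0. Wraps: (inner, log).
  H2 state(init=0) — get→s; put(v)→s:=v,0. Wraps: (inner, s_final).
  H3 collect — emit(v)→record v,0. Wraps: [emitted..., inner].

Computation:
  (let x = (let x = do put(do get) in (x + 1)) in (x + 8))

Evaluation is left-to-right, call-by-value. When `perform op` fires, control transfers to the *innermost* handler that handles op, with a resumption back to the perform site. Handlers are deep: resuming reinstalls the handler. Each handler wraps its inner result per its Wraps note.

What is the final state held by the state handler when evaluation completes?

Answer: 0

Step-by-step:
get @ H2 ⇒ 0
put(0) @ H2 ⇒ s:=0
H0 returns 9
H1 returns (9, ())
H2 returns ((9, ()), 0)
H3 returns [((9, ()), 0)]
= [((9, ()), 0)]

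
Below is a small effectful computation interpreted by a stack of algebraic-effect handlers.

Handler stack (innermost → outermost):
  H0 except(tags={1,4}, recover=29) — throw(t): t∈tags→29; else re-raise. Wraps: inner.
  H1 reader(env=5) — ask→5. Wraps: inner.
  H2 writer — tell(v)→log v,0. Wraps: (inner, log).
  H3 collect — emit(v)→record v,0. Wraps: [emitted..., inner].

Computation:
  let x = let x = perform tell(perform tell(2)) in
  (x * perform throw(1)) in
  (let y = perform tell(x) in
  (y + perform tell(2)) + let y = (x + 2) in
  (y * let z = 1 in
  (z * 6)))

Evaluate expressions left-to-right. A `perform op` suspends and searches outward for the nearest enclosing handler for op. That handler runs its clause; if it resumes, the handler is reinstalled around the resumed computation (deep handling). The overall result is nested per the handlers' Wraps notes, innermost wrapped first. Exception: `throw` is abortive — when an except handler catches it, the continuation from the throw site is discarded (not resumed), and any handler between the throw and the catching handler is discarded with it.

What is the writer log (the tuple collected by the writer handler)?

Answer: (2, 0)

Evaluation trace:
tell(2) @ H2 ⇒ log+=2
tell(0) @ H2 ⇒ log+=0
throw(1) @ H0 caught ⇒ 29
H1 returns 29
H2 returns (29, (2, 0))
H3 returns [(29, (2, 0))]
= [(29, (2, 0))]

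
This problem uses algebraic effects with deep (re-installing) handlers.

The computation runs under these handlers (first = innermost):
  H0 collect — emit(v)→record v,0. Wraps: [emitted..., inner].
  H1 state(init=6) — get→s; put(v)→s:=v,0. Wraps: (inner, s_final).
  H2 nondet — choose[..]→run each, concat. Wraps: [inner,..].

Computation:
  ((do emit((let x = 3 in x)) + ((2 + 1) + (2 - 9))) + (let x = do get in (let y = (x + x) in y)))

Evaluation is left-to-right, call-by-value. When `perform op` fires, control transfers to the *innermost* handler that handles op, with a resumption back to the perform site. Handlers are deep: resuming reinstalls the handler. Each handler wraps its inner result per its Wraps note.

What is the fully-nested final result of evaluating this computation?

Answer: [([3, 8], 6)]

Evaluation trace:
emit(3) @ H0 ⇒ out+=3
get @ H1 ⇒ 6
H0 returns [3, 8]
H1 returns ([3, 8], 6)
H2 returns [([3, 8], 6)]
= [([3, 8], 6)]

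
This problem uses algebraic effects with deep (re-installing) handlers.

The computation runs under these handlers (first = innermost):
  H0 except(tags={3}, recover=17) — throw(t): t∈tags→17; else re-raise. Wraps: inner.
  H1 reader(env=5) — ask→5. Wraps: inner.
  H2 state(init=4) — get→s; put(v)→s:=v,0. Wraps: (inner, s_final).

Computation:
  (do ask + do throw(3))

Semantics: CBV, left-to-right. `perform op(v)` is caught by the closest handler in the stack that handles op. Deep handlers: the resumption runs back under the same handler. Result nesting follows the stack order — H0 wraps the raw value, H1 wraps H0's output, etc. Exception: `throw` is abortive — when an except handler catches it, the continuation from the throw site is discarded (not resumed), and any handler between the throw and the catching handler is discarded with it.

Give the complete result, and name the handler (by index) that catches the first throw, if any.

Working:
ask @ H1 ⇒ 5
throw(3) @ H0 caught ⇒ 17
H1 returns 17
H2 returns (17, 4)
= (17, 4)

Answer: (17, 4) ; first throw caught by: H0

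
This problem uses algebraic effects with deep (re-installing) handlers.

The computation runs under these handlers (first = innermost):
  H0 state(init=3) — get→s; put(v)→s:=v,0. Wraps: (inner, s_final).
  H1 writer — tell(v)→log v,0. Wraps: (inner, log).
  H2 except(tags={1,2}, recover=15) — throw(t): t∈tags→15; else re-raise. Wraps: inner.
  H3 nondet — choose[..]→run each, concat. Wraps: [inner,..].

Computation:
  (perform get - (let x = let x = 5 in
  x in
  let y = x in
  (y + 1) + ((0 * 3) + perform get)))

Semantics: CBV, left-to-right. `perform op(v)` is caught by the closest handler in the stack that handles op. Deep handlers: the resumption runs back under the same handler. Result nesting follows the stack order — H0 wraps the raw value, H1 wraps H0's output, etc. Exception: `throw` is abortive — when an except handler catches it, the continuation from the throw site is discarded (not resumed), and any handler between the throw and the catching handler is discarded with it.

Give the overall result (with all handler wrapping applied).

Answer: [((-6, 3), ())]

Step-by-step:
get @ H0 ⇒ 3
get @ H0 ⇒ 3
H0 returns (-6, 3)
H1 returns ((-6, 3), ())
H2 returns ((-6, 3), ())
H3 returns [((-6, 3), ())]
= [((-6, 3), ())]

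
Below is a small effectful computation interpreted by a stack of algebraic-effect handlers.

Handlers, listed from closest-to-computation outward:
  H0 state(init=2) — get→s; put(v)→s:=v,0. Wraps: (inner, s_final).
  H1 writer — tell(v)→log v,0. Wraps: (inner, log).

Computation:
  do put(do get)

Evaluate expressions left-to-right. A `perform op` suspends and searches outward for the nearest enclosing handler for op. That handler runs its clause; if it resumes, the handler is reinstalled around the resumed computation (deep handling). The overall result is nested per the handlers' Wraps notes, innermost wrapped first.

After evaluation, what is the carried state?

Evaluation trace:
get @ H0 ⇒ 2
put(2) @ H0 ⇒ s:=2
H0 returns (0, 2)
H1 returns ((0, 2), ())
= ((0, 2), ())

Answer: 2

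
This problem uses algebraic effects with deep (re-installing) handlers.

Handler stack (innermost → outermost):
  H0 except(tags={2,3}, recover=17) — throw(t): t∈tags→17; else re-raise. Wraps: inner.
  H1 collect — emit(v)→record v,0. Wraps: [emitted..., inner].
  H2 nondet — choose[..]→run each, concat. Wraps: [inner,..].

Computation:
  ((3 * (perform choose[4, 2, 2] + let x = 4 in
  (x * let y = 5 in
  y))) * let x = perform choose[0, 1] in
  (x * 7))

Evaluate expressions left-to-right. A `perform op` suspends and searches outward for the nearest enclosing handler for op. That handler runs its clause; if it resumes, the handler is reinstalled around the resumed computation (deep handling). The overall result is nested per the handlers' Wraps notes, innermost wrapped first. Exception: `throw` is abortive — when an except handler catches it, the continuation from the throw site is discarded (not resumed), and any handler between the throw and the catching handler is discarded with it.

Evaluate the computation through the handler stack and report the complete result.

Answer: [[0], [504], [0], [462], [0], [462]]

Evaluation trace:
choose[4, 2, 2] @ H2
  branch[0] choose=4:
    choose[0, 1] @ H2
      branch[0] choose=0:
        H0 returns 0
        H1 returns [0]
        H2 returns [[0]]
      branch[1] choose=1:
        H0 returns 504
        H1 returns [504]
        H2 returns [[504]]
  branch[1] choose=2:
    choose[0, 1] @ H2
      branch[0] choose=0:
        H0 returns 0
        H1 returns [0]
        H2 returns [[0]]
      branch[1] choose=1:
        H0 returns 462
        H1 returns [462]
        H2 returns [[462]]
  branch[2] choose=2:
    choose[0, 1] @ H2
      branch[0] choose=0:
        H0 returns 0
        H1 returns [0]
        H2 returns [[0]]
      branch[1] choose=1:
        H0 returns 462
        H1 returns [462]
        H2 returns [[462]]
= [[0], [504], [0], [462], [0], [462]]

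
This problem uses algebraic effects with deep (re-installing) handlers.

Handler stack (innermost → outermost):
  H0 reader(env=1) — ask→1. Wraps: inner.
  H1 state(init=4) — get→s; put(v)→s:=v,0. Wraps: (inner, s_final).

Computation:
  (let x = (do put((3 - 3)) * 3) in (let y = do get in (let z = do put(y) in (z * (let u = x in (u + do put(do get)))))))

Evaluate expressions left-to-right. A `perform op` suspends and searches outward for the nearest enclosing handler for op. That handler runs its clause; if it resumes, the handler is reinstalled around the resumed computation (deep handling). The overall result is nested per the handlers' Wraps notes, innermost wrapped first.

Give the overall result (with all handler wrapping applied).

Working:
put(0) @ H1 ⇒ s:=0
get @ H1 ⇒ 0
put(0) @ H1 ⇒ s:=0
get @ H1 ⇒ 0
put(0) @ H1 ⇒ s:=0
H0 returns 0
H1 returns (0, 0)
= (0, 0)

Answer: (0, 0)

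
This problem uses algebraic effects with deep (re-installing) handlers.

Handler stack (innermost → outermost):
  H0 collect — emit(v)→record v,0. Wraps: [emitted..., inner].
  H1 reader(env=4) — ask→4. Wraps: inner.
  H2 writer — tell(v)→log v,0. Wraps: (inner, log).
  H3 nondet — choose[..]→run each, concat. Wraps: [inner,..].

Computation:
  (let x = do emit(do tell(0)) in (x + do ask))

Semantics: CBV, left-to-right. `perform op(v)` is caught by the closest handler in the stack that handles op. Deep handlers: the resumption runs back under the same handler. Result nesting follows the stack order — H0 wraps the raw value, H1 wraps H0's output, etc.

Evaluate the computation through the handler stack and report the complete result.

Evaluation trace:
tell(0) @ H2 ⇒ log+=0
emit(0) @ H0 ⇒ out+=0
ask @ H1 ⇒ 4
H0 returns [0, 4]
H1 returns [0, 4]
H2 returns ([0, 4], (0))
H3 returns [([0, 4], (0))]
= [([0, 4], (0))]

Answer: [([0, 4], (0))]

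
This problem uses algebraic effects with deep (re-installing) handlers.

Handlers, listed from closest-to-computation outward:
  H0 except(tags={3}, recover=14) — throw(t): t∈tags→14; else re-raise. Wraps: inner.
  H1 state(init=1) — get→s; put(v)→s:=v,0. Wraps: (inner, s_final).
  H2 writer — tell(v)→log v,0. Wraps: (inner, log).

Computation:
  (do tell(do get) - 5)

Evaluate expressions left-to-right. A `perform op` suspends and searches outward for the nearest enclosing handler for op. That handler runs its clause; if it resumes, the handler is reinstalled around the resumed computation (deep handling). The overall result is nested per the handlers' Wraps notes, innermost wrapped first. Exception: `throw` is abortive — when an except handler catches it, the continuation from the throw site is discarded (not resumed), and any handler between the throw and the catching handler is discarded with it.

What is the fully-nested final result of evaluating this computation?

Evaluation trace:
get @ H1 ⇒ 1
tell(1) @ H2 ⇒ log+=1
H0 returns -5
H1 returns (-5, 1)
H2 returns ((-5, 1), (1))
= ((-5, 1), (1))

Answer: ((-5, 1), (1))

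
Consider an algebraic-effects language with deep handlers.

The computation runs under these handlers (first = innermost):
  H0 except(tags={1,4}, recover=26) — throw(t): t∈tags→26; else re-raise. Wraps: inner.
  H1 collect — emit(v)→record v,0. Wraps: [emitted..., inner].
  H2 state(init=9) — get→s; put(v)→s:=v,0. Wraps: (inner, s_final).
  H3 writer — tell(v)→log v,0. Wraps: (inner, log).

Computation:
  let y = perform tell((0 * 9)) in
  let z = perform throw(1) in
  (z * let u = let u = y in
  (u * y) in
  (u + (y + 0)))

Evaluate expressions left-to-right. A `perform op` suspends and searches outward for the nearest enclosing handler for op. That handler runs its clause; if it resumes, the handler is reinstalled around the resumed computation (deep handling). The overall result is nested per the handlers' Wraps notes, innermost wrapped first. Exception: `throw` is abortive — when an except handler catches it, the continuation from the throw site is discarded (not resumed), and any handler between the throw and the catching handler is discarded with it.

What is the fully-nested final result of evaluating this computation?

Answer: (([26], 9), (0))

Step-by-step:
tell(0) @ H3 ⇒ log+=0
throw(1) @ H0 caught ⇒ 26
H1 returns [26]
H2 returns ([26], 9)
H3 returns (([26], 9), (0))
= (([26], 9), (0))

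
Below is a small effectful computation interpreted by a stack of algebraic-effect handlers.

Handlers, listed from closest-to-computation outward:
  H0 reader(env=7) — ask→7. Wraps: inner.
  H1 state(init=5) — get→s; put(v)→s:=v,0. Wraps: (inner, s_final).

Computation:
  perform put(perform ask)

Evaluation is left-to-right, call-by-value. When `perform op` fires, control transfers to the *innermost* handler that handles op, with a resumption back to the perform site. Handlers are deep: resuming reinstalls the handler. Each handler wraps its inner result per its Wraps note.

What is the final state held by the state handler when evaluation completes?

Answer: 7

Evaluation trace:
ask @ H0 ⇒ 7
put(7) @ H1 ⇒ s:=7
H0 returns 0
H1 returns (0, 7)
= (0, 7)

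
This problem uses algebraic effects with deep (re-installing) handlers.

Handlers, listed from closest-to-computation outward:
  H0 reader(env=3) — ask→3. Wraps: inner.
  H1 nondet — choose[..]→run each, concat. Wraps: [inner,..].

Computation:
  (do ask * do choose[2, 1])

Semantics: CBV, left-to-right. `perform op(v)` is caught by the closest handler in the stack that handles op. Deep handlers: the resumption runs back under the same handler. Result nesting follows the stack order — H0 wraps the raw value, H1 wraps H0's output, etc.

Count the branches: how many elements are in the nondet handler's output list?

Answer: 2

Working:
ask @ H0 ⇒ 3
choose[2, 1] @ H1
  branch[0] choose=2:
    H0 returns 6
    H1 returns [6]
  branch[1] choose=1:
    H0 returns 3
    H1 returns [3]
= [6, 3]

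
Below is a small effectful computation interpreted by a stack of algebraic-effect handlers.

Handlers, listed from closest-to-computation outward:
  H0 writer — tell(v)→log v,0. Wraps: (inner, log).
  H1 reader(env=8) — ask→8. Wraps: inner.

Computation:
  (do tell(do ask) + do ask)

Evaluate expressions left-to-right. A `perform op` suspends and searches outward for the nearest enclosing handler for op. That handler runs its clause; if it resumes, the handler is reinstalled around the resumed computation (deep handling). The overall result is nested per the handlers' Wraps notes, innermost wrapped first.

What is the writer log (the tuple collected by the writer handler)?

Evaluation trace:
ask @ H1 ⇒ 8
tell(8) @ H0 ⇒ log+=8
ask @ H1 ⇒ 8
H0 returns (8, (8))
H1 returns (8, (8))
= (8, (8))

Answer: (8)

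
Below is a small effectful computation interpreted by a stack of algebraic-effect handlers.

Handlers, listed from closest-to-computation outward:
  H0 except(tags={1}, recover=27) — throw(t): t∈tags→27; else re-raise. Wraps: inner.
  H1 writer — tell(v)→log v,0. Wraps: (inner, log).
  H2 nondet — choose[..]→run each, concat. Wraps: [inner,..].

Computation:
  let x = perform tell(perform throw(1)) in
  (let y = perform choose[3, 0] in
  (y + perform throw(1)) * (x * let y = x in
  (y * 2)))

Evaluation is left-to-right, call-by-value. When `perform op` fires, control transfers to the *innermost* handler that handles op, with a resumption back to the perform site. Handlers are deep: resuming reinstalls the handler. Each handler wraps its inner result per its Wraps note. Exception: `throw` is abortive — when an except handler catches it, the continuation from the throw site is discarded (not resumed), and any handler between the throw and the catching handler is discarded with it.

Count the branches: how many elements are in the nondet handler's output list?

Answer: 1

Evaluation trace:
throw(1) @ H0 caught ⇒ 27
H1 returns (27, ())
H2 returns [(27, ())]
= [(27, ())]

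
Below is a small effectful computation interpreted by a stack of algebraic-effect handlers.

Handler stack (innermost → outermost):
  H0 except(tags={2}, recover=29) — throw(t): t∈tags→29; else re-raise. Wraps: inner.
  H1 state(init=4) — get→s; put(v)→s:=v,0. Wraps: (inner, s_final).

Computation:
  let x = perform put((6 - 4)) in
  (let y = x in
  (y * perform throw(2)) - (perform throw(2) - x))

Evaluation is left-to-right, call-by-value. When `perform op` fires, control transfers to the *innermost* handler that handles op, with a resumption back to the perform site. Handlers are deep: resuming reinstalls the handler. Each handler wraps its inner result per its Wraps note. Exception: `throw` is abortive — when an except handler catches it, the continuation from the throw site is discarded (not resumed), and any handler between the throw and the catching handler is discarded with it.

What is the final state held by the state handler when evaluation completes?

Answer: 2

Step-by-step:
put(2) @ H1 ⇒ s:=2
throw(2) @ H0 caught ⇒ 29
H1 returns (29, 2)
= (29, 2)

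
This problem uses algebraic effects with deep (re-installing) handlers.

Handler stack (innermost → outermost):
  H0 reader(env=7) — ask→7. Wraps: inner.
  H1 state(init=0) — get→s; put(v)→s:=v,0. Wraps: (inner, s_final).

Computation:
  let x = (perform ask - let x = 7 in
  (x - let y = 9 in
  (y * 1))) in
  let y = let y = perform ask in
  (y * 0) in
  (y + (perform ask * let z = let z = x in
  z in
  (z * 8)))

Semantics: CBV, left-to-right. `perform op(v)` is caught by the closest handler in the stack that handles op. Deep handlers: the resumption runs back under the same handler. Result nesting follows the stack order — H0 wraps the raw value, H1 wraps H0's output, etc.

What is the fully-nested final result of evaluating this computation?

Working:
ask @ H0 ⇒ 7
ask @ H0 ⇒ 7
ask @ H0 ⇒ 7
H0 returns 504
H1 returns (504, 0)
= (504, 0)

Answer: (504, 0)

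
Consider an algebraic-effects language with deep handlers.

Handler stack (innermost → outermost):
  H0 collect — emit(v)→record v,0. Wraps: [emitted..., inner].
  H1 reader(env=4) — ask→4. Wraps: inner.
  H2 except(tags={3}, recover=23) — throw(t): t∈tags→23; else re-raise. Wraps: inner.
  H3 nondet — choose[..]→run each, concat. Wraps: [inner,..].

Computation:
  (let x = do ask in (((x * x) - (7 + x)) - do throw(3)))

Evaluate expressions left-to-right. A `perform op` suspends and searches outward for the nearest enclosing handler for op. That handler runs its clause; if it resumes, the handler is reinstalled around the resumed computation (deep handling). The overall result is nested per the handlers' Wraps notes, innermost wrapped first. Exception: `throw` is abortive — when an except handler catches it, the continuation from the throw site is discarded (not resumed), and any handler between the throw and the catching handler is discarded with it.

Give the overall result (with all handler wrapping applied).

Working:
ask @ H1 ⇒ 4
throw(3) @ H2 caught ⇒ 23
H3 returns [23]
= [23]

Answer: [23]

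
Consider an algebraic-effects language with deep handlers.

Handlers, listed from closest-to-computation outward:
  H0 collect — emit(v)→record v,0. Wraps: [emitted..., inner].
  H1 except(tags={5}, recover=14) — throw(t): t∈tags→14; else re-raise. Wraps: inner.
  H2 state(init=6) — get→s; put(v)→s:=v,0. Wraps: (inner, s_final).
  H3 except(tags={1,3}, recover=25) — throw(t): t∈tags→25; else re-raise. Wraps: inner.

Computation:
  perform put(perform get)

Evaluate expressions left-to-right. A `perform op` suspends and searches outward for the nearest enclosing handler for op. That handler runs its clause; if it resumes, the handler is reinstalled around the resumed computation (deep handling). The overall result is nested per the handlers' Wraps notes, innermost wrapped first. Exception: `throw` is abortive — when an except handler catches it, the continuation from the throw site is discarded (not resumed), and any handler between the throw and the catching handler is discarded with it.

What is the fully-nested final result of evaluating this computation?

Working:
get @ H2 ⇒ 6
put(6) @ H2 ⇒ s:=6
H0 returns [0]
H1 returns [0]
H2 returns ([0], 6)
H3 returns ([0], 6)
= ([0], 6)

Answer: ([0], 6)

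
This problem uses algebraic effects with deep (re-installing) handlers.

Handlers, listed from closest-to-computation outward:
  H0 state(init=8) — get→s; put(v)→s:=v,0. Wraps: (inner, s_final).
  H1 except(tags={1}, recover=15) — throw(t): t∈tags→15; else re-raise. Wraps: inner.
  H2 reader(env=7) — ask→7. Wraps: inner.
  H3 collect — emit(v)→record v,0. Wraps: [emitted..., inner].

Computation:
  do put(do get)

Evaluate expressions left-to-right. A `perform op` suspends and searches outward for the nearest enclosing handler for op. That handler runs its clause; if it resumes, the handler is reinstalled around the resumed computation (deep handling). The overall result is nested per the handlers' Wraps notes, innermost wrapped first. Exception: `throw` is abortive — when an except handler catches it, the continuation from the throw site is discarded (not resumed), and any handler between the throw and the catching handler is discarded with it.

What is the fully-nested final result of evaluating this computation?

Answer: [(0, 8)]

Working:
get @ H0 ⇒ 8
put(8) @ H0 ⇒ s:=8
H0 returns (0, 8)
H1 returns (0, 8)
H2 returns (0, 8)
H3 returns [(0, 8)]
= [(0, 8)]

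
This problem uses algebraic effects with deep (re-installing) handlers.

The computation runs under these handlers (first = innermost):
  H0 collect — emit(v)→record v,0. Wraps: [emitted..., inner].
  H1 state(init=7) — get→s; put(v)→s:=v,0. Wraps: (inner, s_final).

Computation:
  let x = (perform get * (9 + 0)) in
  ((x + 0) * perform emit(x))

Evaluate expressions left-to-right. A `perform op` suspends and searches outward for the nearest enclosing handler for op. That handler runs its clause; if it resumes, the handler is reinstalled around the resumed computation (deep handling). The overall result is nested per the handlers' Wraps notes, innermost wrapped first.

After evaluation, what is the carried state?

Answer: 7

Step-by-step:
get @ H1 ⇒ 7
emit(63) @ H0 ⇒ out+=63
H0 returns [63, 0]
H1 returns ([63, 0], 7)
= ([63, 0], 7)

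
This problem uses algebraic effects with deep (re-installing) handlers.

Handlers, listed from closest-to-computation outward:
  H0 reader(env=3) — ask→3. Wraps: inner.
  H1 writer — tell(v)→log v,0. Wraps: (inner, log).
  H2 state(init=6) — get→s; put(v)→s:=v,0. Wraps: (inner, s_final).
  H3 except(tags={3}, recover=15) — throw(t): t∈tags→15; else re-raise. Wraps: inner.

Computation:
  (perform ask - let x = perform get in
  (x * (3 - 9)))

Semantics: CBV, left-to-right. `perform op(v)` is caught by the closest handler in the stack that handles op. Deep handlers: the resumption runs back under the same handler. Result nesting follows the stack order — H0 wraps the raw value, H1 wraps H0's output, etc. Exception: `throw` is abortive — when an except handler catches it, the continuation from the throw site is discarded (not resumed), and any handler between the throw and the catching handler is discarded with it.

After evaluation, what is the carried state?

Working:
ask @ H0 ⇒ 3
get @ H2 ⇒ 6
H0 returns 39
H1 returns (39, ())
H2 returns ((39, ()), 6)
H3 returns ((39, ()), 6)
= ((39, ()), 6)

Answer: 6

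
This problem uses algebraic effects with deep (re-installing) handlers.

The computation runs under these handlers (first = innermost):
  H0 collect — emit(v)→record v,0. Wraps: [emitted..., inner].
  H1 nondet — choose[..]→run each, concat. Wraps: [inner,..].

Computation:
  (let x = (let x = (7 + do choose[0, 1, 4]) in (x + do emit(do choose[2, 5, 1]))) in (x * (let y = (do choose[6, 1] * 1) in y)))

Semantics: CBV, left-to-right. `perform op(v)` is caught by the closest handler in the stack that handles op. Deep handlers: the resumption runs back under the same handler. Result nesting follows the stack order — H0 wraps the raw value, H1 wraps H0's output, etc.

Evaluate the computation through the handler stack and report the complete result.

Step-by-step:
choose[0, 1, 4] @ H1
  branch[0] choose=0:
    choose[2, 5, 1] @ H1
      branch[0] choose=2:
        emit(2) @ H0 ⇒ out+=2
        choose[6, 1] @ H1
          branch[0] choose=6:
            H0 returns [2, 42]
            H1 returns [[2, 42]]
          branch[1] choose=1:
            H0 returns [2, 7]
            H1 returns [[2, 7]]
      branch[1] choose=5:
        emit(5) @ H0 ⇒ out+=5
        choose[6, 1] @ H1
          branch[0] choose=6:
            H0 returns [5, 42]
            H1 returns [[5, 42]]
          branch[1] choose=1:
            H0 returns [5, 7]
            H1 returns [[5, 7]]
      branch[2] choose=1:
        emit(1) @ H0 ⇒ out+=1
        choose[6, 1] @ H1
          branch[0] choose=6:
            H0 returns [1, 42]
            H1 returns [[1, 42]]
          branch[1] choose=1:
            H0 returns [1, 7]
            H1 returns [[1, 7]]
  branch[1] choose=1:
    choose[2, 5, 1] @ H1
      branch[0] choose=2:
        emit(2) @ H0 ⇒ out+=2
        choose[6, 1] @ H1
          branch[0] choose=6:
            H0 returns [2, 48]
            H1 returns [[2, 48]]
          branch[1] choose=1:
            H0 returns [2, 8]
            H1 returns [[2, 8]]
      branch[1] choose=5:
        emit(5) @ H0 ⇒ out+=5
        choose[6, 1] @ H1
          branch[0] choose=6:
            H0 returns [5, 48]
            H1 returns [[5, 48]]
          branch[1] choose=1:
            H0 returns [5, 8]
            H1 returns [[5, 8]]
      branch[2] choose=1:
        emit(1) @ H0 ⇒ out+=1
        choose[6, 1] @ H1
          branch[0] choose=6:
            H0 returns [1, 48]
            H1 returns [[1, 48]]
          branch[1] choose=1:
            H0 returns [1, 8]
            H1 returns [[1, 8]]
  branch[2] choose=4:
    choose[2, 5, 1] @ H1
      branch[0] choose=2:
        emit(2) @ H0 ⇒ out+=2
        choose[6, 1] @ H1
          branch[0] choose=6:
            H0 returns [2, 66]
            H1 returns [[2, 66]]
          branch[1] choose=1:
            H0 returns [2, 11]
            H1 returns [[2, 11]]
      branch[1] choose=5:
        emit(5) @ H0 ⇒ out+=5
        choose[6, 1] @ H1
          branch[0] choose=6:
            H0 returns [5, 66]
            H1 returns [[5, 66]]
          branch[1] choose=1:
            H0 returns [5, 11]
            H1 returns [[5, 11]]
      branch[2] choose=1:
        emit(1) @ H0 ⇒ out+=1
        choose[6, 1] @ H1
          branch[0] choose=6:
            H0 returns [1, 66]
            H1 returns [[1, 66]]
          branch[1] choose=1:
            H0 returns [1, 11]
            H1 returns [[1, 11]]
= [[2, 42], [2, 7], [5, 42], [5, 7], [1, 42], [1, 7], [2, 48], [2, 8], [5, 48], [5, 8], [1, 48], [1, 8], [2, 66], [2, 11], [5, 66], [5, 11], [1, 66], [1, 11]]

Answer: [[2, 42], [2, 7], [5, 42], [5, 7], [1, 42], [1, 7], [2, 48], [2, 8], [5, 48], [5, 8], [1, 48], [1, 8], [2, 66], [2, 11], [5, 66], [5, 11], [1, 66], [1, 11]]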